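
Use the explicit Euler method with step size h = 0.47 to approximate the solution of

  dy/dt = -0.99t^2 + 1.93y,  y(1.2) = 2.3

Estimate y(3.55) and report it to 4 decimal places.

21.9492

Euler: y_{n+1} = y_n + h·f(t_n, y_n).
t=1.200000, y=2.300000: f=3.013400 → y ← 2.300000 + 0.47·3.013400 = 3.716298
t=1.670000, y=3.716298: f=4.411444 → y ← 3.716298 + 0.47·4.411444 = 5.789677
t=2.140000, y=5.789677: f=6.640272 → y ← 5.789677 + 0.47·6.640272 = 8.910605
t=2.610000, y=8.910605: f=10.453488 → y ← 8.910605 + 0.47·10.453488 = 13.823744
t=3.080000, y=13.823744: f=17.288290 → y ← 13.823744 + 0.47·17.288290 = 21.949240
y(3.55) ≈ 21.9492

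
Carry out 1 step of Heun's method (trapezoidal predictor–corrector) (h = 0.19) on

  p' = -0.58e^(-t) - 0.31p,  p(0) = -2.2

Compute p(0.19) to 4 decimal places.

Heun: k1 = f(t_n, p_n); k2 = f(t_n + h, p_n + h·k1); p_{n+1} = p_n + (h/2)·(k1 + k2).
t=0.000000, p=-2.200000:
  k1 = f(0.000000, -2.200000) = 0.102000
  k2 = f(0.190000, -2.180620) = 0.196356
  p ← -2.200000 + (0.19/2)·(0.102000 + 0.196356) = -2.171656
p(0.19) ≈ -2.1717

-2.1717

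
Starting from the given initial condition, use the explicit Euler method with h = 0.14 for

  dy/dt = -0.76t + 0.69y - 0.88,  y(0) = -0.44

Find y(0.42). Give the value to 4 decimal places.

Euler: y_{n+1} = y_n + h·f(t_n, y_n).
t=0.000000, y=-0.440000: f=-1.183600 → y ← -0.440000 + 0.14·(-1.183600) = -0.605704
t=0.140000, y=-0.605704: f=-1.404336 → y ← -0.605704 + 0.14·(-1.404336) = -0.802311
t=0.280000, y=-0.802311: f=-1.646395 → y ← -0.802311 + 0.14·(-1.646395) = -1.032806
y(0.42) ≈ -1.0328

-1.0328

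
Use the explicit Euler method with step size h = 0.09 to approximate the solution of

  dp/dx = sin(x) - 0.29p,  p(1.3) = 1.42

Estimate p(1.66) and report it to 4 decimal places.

1.6188

Euler: p_{n+1} = p_n + h·f(x_n, p_n).
x=1.300000, p=1.420000: f=0.551758 → p ← 1.420000 + 0.09·0.551758 = 1.469658
x=1.390000, p=1.469658: f=0.557500 → p ← 1.469658 + 0.09·0.557500 = 1.519833
x=1.480000, p=1.519833: f=0.555129 → p ← 1.519833 + 0.09·0.555129 = 1.569795
x=1.570000, p=1.569795: f=0.544759 → p ← 1.569795 + 0.09·0.544759 = 1.618823
p(1.66) ≈ 1.6188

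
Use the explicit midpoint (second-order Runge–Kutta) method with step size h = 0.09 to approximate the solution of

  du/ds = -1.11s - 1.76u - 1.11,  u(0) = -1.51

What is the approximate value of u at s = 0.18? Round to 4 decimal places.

Midpoint: k1 = f(s_n, u_n); k2 = f(s_n + h/2, u_n + (h/2)·k1); u_{n+1} = u_n + h·k2.
s=0.000000, u=-1.510000:
  k1 = f(0.000000, -1.510000) = 1.547600
  k2 = f(0.045000, -1.440358) = 1.375080
  u ← -1.510000 + 0.09·1.375080 = -1.386243
s=0.090000, u=-1.386243:
  k1 = f(0.090000, -1.386243) = 1.229887
  k2 = f(0.135000, -1.330898) = 1.082530
  u ← -1.386243 + 0.09·1.082530 = -1.288815
u(0.18) ≈ -1.2888

-1.2888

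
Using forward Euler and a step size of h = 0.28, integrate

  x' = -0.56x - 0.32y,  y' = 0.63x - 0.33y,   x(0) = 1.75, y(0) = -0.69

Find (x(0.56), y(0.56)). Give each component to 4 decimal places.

Euler on (x,y): x_{n+1} = x_n + h·x', y_{n+1} = y_n + h·y'.
0.000000: (1.750000, -0.690000); f=(-0.759200, 1.330200) → (1.537424, -0.317544)
0.280000: (1.537424, -0.317544); f=(-0.759343, 1.073367) → (1.324808, -0.017001)
(x(0.56), y(0.56)) ≈ (1.3248, -0.0170)

1.3248, -0.0170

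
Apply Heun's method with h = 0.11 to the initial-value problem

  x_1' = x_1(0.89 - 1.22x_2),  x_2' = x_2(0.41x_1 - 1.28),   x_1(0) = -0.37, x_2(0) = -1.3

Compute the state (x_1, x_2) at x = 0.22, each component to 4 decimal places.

-0.6033, -0.9410

Heun on (x_1,x_2): k1 = f(x_n, state_n); k2 = f(x_n + h, state_n + h·k1); state_{n+1} = state_n + (h/2)·(k1 + k2).
0.000000: (-0.370000, -1.300000)
  k1 = (-0.916120, 1.861210)
  predictor → (-0.470773, -1.095267)
  k2 = (-1.048047, 1.613347)
  → (-0.478029, -1.108899)
0.110000: (-0.478029, -1.108899)
  k1 = (-1.072151, 1.636727)
  predictor → (-0.595966, -0.928859)
  k2 = (-1.205763, 1.415903)
  → (-0.603314, -0.941005)
(x_1(0.22), x_2(0.22)) ≈ (-0.6033, -0.9410)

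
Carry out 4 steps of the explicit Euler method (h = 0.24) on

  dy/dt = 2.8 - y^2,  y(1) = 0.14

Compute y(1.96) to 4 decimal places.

1.6516

Euler: y_{n+1} = y_n + h·f(t_n, y_n).
t=1.000000, y=0.140000: f=2.780400 → y ← 0.140000 + 0.24·2.780400 = 0.807296
t=1.240000, y=0.807296: f=2.148273 → y ← 0.807296 + 0.24·2.148273 = 1.322882
t=1.480000, y=1.322882: f=1.049984 → y ← 1.322882 + 0.24·1.049984 = 1.574878
t=1.720000, y=1.574878: f=0.319760 → y ← 1.574878 + 0.24·0.319760 = 1.651620
y(1.96) ≈ 1.6516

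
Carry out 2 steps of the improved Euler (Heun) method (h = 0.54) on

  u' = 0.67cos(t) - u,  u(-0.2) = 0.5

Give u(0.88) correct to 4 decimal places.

Heun: k1 = f(t_n, u_n); k2 = f(t_n + h, u_n + h·k1); u_{n+1} = u_n + (h/2)·(k1 + k2).
t=-0.200000, u=0.500000:
  k1 = f(-0.200000, 0.500000) = 0.156645
  k2 = f(0.340000, 0.584588) = 0.047058
  u ← 0.500000 + (0.54/2)·(0.156645 + 0.047058) = 0.555000
t=0.340000, u=0.555000:
  k1 = f(0.340000, 0.555000) = 0.076646
  k2 = f(0.880000, 0.596388) = -0.169497
  u ← 0.555000 + (0.54/2)·(0.076646 + (-0.169497)) = 0.529930
u(0.88) ≈ 0.5299

0.5299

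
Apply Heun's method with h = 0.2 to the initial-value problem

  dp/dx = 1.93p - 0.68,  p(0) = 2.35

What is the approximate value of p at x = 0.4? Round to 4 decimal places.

4.6135

Heun: k1 = f(x_n, p_n); k2 = f(x_n + h, p_n + h·k1); p_{n+1} = p_n + (h/2)·(k1 + k2).
x=0.000000, p=2.350000:
  k1 = f(0.000000, 2.350000) = 3.855500
  k2 = f(0.200000, 3.121100) = 5.343723
  p ← 2.350000 + (0.2/2)·(3.855500 + 5.343723) = 3.269922
x=0.200000, p=3.269922:
  k1 = f(0.200000, 3.269922) = 5.630950
  k2 = f(0.400000, 4.396112) = 7.804497
  p ← 3.269922 + (0.2/2)·(5.630950 + 7.804497) = 4.613467
p(0.4) ≈ 4.6135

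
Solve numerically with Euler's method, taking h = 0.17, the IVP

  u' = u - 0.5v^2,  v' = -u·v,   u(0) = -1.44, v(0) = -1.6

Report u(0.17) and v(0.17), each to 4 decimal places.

Euler on (u,v): u_{n+1} = u_n + h·u', v_{n+1} = v_n + h·v'.
0.000000: (-1.440000, -1.600000); f=(-2.720000, -2.304000) → (-1.902400, -1.991680)
(u(0.17), v(0.17)) ≈ (-1.9024, -1.9917)

-1.9024, -1.9917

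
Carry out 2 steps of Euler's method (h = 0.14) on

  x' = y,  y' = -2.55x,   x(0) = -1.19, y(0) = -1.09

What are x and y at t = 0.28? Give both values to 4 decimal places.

-1.4357, -0.1859

Euler on (x,y): x_{n+1} = x_n + h·x', y_{n+1} = y_n + h·y'.
0.000000: (-1.190000, -1.090000); f=(-1.090000, 3.034500) → (-1.342600, -0.665170)
0.140000: (-1.342600, -0.665170); f=(-0.665170, 3.423630) → (-1.435724, -0.185862)
(x(0.28), y(0.28)) ≈ (-1.4357, -0.1859)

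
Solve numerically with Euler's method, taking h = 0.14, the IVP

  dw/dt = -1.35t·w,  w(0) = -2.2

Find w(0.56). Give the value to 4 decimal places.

-1.8674

Euler: w_{n+1} = w_n + h·f(t_n, w_n).
t=0.000000, w=-2.200000: f=0.000000 → w ← -2.200000 + 0.14·0.000000 = -2.200000
t=0.140000, w=-2.200000: f=0.415800 → w ← -2.200000 + 0.14·0.415800 = -2.141788
t=0.280000, w=-2.141788: f=0.809596 → w ← -2.141788 + 0.14·0.809596 = -2.028445
t=0.420000, w=-2.028445: f=1.150128 → w ← -2.028445 + 0.14·1.150128 = -1.867427
w(0.56) ≈ -1.8674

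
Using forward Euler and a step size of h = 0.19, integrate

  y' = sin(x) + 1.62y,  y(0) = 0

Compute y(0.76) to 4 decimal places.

Euler: y_{n+1} = y_n + h·f(x_n, y_n).
x=0.000000, y=0.000000: f=0.000000 → y ← 0.000000 + 0.19·0.000000 = 0.000000
x=0.190000, y=0.000000: f=0.188859 → y ← 0.000000 + 0.19·0.188859 = 0.035883
x=0.380000, y=0.035883: f=0.429051 → y ← 0.035883 + 0.19·0.429051 = 0.117403
x=0.570000, y=0.117403: f=0.729825 → y ← 0.117403 + 0.19·0.729825 = 0.256070
y(0.76) ≈ 0.2561

0.2561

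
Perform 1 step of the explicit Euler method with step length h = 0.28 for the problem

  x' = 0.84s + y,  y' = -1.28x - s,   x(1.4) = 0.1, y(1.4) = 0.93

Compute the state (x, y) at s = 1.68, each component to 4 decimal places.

Euler on (x,y): x_{n+1} = x_n + h·x', y_{n+1} = y_n + h·y'.
1.400000: (0.100000, 0.930000); f=(2.106000, -1.528000) → (0.689680, 0.502160)
(x(1.68), y(1.68)) ≈ (0.6897, 0.5022)

0.6897, 0.5022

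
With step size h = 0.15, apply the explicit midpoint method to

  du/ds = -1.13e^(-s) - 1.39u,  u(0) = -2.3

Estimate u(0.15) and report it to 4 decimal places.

Midpoint: k1 = f(s_n, u_n); k2 = f(s_n + h/2, u_n + (h/2)·k1); u_{n+1} = u_n + h·k2.
s=0.000000, u=-2.300000:
  k1 = f(0.000000, -2.300000) = 2.067000
  k2 = f(0.075000, -2.144975) = 1.933165
  u ← -2.300000 + 0.15·1.933165 = -2.010025
u(0.15) ≈ -2.0100

-2.0100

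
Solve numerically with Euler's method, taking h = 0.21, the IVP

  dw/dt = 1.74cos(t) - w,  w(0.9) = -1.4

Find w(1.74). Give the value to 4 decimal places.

-0.2454

Euler: w_{n+1} = w_n + h·f(t_n, w_n).
t=0.900000, w=-1.400000: f=2.481601 → w ← -1.400000 + 0.21·2.481601 = -0.878864
t=1.110000, w=-0.878864: f=1.652575 → w ← -0.878864 + 0.21·1.652575 = -0.531823
t=1.320000, w=-0.531823: f=0.963648 → w ← -0.531823 + 0.21·0.963648 = -0.329457
t=1.530000, w=-0.329457: f=0.400423 → w ← -0.329457 + 0.21·0.400423 = -0.245368
w(1.74) ≈ -0.2454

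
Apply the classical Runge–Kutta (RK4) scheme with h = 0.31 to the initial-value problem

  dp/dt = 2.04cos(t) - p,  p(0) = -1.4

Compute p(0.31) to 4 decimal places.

-0.4925

RK4: k1 = f(t_n, p_n); k2 = f(t_n + h/2, p_n + (h/2)·k1); k3 = f(t_n + h/2, p_n + (h/2)·k2); k4 = f(t_n + h, p_n + h·k3); p_{n+1} = p_n + (h/6)·(k1 + 2k2 + 2k3 + k4).
t=0.000000, p=-1.400000:
  k1 = f(0.000000, -1.400000) = 3.440000
  k2 = f(0.155000, -0.866800) = 2.882344
  k3 = f(0.155000, -0.953237) = 2.968780
  k4 = f(0.310000, -0.479678) = 2.422439
  p ← -1.400000 + (0.31/6)·(k1 + 2k2 + 2k3 + k4) = -0.492491
p(0.31) ≈ -0.4925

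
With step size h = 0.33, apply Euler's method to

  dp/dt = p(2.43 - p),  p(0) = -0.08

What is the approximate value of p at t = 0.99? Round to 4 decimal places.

-0.5118

Euler: p_{n+1} = p_n + h·f(t_n, p_n).
t=0.000000, p=-0.080000: f=-0.200800 → p ← -0.080000 + 0.33·(-0.200800) = -0.146264
t=0.330000, p=-0.146264: f=-0.376815 → p ← -0.146264 + 0.33·(-0.376815) = -0.270613
t=0.660000, p=-0.270613: f=-0.730821 → p ← -0.270613 + 0.33·(-0.730821) = -0.511784
p(0.99) ≈ -0.5118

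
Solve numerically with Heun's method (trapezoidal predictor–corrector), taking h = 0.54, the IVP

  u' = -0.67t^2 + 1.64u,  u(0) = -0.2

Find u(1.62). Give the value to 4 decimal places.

-4.2169

Heun: k1 = f(t_n, u_n); k2 = f(t_n + h, u_n + h·k1); u_{n+1} = u_n + (h/2)·(k1 + k2).
t=0.000000, u=-0.200000:
  k1 = f(0.000000, -0.200000) = -0.328000
  k2 = f(0.540000, -0.377120) = -0.813849
  u ← -0.200000 + (0.54/2)·(-0.328000 + (-0.813849)) = -0.508299
t=0.540000, u=-0.508299:
  k1 = f(0.540000, -0.508299) = -1.028983
  k2 = f(1.080000, -1.063950) = -2.526366
  u ← -0.508299 + (0.54/2)·(-1.028983 + (-2.526366)) = -1.468243
t=1.080000, u=-1.468243:
  k1 = f(1.080000, -1.468243) = -3.189407
  k2 = f(1.620000, -3.190523) = -6.990806
  u ← -1.468243 + (0.54/2)·(-3.189407 + (-6.990806)) = -4.216901
u(1.62) ≈ -4.2169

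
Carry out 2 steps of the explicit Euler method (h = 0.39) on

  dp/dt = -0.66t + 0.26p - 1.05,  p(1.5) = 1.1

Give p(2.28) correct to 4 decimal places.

Euler: p_{n+1} = p_n + h·f(t_n, p_n).
t=1.500000, p=1.100000: f=-1.754000 → p ← 1.100000 + 0.39·(-1.754000) = 0.415940
t=1.890000, p=0.415940: f=-2.189256 → p ← 0.415940 + 0.39·(-2.189256) = -0.437870
p(2.28) ≈ -0.4379

-0.4379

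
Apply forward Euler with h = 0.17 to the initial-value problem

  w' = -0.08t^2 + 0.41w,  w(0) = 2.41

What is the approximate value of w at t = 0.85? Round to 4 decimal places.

Euler: w_{n+1} = w_n + h·f(t_n, w_n).
t=0.000000, w=2.410000: f=0.988100 → w ← 2.410000 + 0.17·0.988100 = 2.577977
t=0.170000, w=2.577977: f=1.054659 → w ← 2.577977 + 0.17·1.054659 = 2.757269
t=0.340000, w=2.757269: f=1.121232 → w ← 2.757269 + 0.17·1.121232 = 2.947878
t=0.510000, w=2.947878: f=1.187822 → w ← 2.947878 + 0.17·1.187822 = 3.149808
t=0.680000, w=3.149808: f=1.254429 → w ← 3.149808 + 0.17·1.254429 = 3.363061
w(0.85) ≈ 3.3631

3.3631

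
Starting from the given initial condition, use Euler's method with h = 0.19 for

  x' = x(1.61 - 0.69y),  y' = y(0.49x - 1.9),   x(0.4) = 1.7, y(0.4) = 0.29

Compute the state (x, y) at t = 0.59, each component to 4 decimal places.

2.1554, 0.2312

Euler on (x,y): x_{n+1} = x_n + h·x', y_{n+1} = y_n + h·y'.
0.400000: (1.700000, 0.290000); f=(2.396830, -0.309430) → (2.155398, 0.231208)
(x(0.59), y(0.59)) ≈ (2.1554, 0.2312)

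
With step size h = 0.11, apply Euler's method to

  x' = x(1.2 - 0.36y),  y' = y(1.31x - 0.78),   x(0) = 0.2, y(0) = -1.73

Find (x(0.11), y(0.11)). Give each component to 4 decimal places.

Euler on (x,y): x_{n+1} = x_n + h·x', y_{n+1} = y_n + h·y'.
0.000000: (0.200000, -1.730000); f=(0.364560, 0.896140) → (0.240102, -1.631425)
(x(0.11), y(0.11)) ≈ (0.2401, -1.6314)

0.2401, -1.6314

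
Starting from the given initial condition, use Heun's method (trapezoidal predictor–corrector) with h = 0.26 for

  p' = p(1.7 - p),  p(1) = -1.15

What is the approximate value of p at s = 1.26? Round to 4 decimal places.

-2.5397

Heun: k1 = f(s_n, p_n); k2 = f(s_n + h, p_n + h·k1); p_{n+1} = p_n + (h/2)·(k1 + k2).
s=1.000000, p=-1.150000:
  k1 = f(1.000000, -1.150000) = -3.277500
  k2 = f(1.260000, -2.002150) = -7.412260
  p ← -1.150000 + (0.26/2)·(-3.277500 + (-7.412260)) = -2.539669
p(1.26) ≈ -2.5397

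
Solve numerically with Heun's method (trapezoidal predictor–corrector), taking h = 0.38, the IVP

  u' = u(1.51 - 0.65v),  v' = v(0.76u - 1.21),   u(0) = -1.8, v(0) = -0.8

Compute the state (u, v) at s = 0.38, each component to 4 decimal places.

-3.4155, -0.3969

Heun on (u,v): k1 = f(s_n, state_n); k2 = f(s_n + h, state_n + h·k1); state_{n+1} = state_n + (h/2)·(k1 + k2).
0.000000: (-1.800000, -0.800000)
  k1 = (-3.654000, 2.062400)
  predictor → (-3.188520, -0.016288)
  k2 = (-4.848423, 0.059179)
  → (-3.415460, -0.396900)
(u(0.38), v(0.38)) ≈ (-3.4155, -0.3969)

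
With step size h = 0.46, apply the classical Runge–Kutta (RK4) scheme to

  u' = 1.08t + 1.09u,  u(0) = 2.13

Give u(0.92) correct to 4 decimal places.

6.4606

RK4: k1 = f(t_n, u_n); k2 = f(t_n + h/2, u_n + (h/2)·k1); k3 = f(t_n + h/2, u_n + (h/2)·k2); k4 = f(t_n + h, u_n + h·k3); u_{n+1} = u_n + (h/6)·(k1 + 2k2 + 2k3 + k4).
t=0.000000, u=2.130000:
  k1 = f(0.000000, 2.130000) = 2.321700
  k2 = f(0.230000, 2.663991) = 3.152150
  k3 = f(0.230000, 2.854995) = 3.360344
  k4 = f(0.460000, 3.675758) = 4.503377
  u ← 2.130000 + (0.46/6)·(k1 + 2k2 + 2k3 + k4) = 3.651838
t=0.460000, u=3.651838:
  k1 = f(0.460000, 3.651838) = 4.477304
  k2 = f(0.690000, 4.681618) = 5.848164
  k3 = f(0.690000, 4.996916) = 6.191838
  k4 = f(0.920000, 6.500084) = 8.078692
  u ← 3.651838 + (0.46/6)·(k1 + 2k2 + 2k3 + k4) = 6.460598
u(0.92) ≈ 6.4606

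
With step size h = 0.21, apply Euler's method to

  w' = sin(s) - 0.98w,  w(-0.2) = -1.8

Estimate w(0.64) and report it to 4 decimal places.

-0.6118

Euler: w_{n+1} = w_n + h·f(s_n, w_n).
s=-0.200000, w=-1.800000: f=1.565331 → w ← -1.800000 + 0.21·1.565331 = -1.471281
s=0.010000, w=-1.471281: f=1.451855 → w ← -1.471281 + 0.21·1.451855 = -1.166391
s=0.220000, w=-1.166391: f=1.361293 → w ← -1.166391 + 0.21·1.361293 = -0.880520
s=0.430000, w=-0.880520: f=1.279780 → w ← -0.880520 + 0.21·1.279780 = -0.611766
w(0.64) ≈ -0.6118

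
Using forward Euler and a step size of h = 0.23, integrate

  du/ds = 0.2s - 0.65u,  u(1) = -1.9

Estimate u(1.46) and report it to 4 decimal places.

-1.2787

Euler: u_{n+1} = u_n + h·f(s_n, u_n).
s=1.000000, u=-1.900000: f=1.435000 → u ← -1.900000 + 0.23·1.435000 = -1.569950
s=1.230000, u=-1.569950: f=1.266468 → u ← -1.569950 + 0.23·1.266468 = -1.278662
u(1.46) ≈ -1.2787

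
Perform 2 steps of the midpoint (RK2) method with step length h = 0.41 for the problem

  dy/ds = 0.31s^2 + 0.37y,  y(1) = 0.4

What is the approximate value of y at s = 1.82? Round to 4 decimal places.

Midpoint: k1 = f(s_n, y_n); k2 = f(s_n + h/2, y_n + (h/2)·k1); y_{n+1} = y_n + h·k2.
s=1.000000, y=0.400000:
  k1 = f(1.000000, 0.400000) = 0.458000
  k2 = f(1.205000, 0.493890) = 0.632867
  y ← 0.400000 + 0.41·0.632867 = 0.659475
s=1.410000, y=0.659475:
  k1 = f(1.410000, 0.659475) = 0.860317
  k2 = f(1.615000, 0.835840) = 1.117811
  y ← 0.659475 + 0.41·1.117811 = 1.117778
y(1.82) ≈ 1.1178

1.1178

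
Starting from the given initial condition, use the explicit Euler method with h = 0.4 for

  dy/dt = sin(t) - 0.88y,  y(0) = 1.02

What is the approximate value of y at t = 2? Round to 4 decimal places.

Euler: y_{n+1} = y_n + h·f(t_n, y_n).
t=0.000000, y=1.020000: f=-0.897600 → y ← 1.020000 + 0.4·(-0.897600) = 0.660960
t=0.400000, y=0.660960: f=-0.192226 → y ← 0.660960 + 0.4·(-0.192226) = 0.584069
t=0.800000, y=0.584069: f=0.203375 → y ← 0.584069 + 0.4·0.203375 = 0.665419
t=1.200000, y=0.665419: f=0.346470 → y ← 0.665419 + 0.4·0.346470 = 0.804007
t=1.600000, y=0.804007: f=0.292047 → y ← 0.804007 + 0.4·0.292047 = 0.920826
y(2) ≈ 0.9208

0.9208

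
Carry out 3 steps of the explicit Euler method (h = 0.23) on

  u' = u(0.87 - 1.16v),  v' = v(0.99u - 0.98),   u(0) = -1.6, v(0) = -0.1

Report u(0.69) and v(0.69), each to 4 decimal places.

-2.8613, -0.0031

Euler on (u,v): u_{n+1} = u_n + h·u', v_{n+1} = v_n + h·v'.
0.000000: (-1.600000, -0.100000); f=(-1.577600, 0.256400) → (-1.962848, -0.041028)
0.230000: (-1.962848, -0.041028); f=(-1.801095, 0.119934) → (-2.377100, -0.013443)
0.460000: (-2.377100, -0.013443); f=(-2.105146, 0.044811) → (-2.861283, -0.003137)
(u(0.69), v(0.69)) ≈ (-2.8613, -0.0031)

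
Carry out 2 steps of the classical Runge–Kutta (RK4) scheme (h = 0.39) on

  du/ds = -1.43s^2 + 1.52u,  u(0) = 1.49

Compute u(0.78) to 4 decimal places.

4.5599

RK4: k1 = f(s_n, u_n); k2 = f(s_n + h/2, u_n + (h/2)·k1); k3 = f(s_n + h/2, u_n + (h/2)·k2); k4 = f(s_n + h, u_n + h·k3); u_{n+1} = u_n + (h/6)·(k1 + 2k2 + 2k3 + k4).
s=0.000000, u=1.490000:
  k1 = f(0.000000, 1.490000) = 2.264800
  k2 = f(0.195000, 1.931636) = 2.881711
  k3 = f(0.195000, 2.051934) = 3.064563
  k4 = f(0.390000, 2.685180) = 3.863970
  u ← 1.490000 + (0.39/6)·(k1 + 2k2 + 2k3 + k4) = 2.661386
s=0.390000, u=2.661386:
  k1 = f(0.390000, 2.661386) = 3.827803
  k2 = f(0.585000, 3.407807) = 4.690485
  k3 = f(0.585000, 3.576030) = 4.946184
  k4 = f(0.780000, 4.590398) = 6.107392
  u ← 2.661386 + (0.39/6)·(k1 + 2k2 + 2k3 + k4) = 4.559941
u(0.78) ≈ 4.5599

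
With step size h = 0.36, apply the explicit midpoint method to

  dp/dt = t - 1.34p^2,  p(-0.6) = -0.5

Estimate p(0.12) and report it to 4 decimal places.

Midpoint: k1 = f(t_n, p_n); k2 = f(t_n + h/2, p_n + (h/2)·k1); p_{n+1} = p_n + h·k2.
t=-0.600000, p=-0.500000:
  k1 = f(-0.600000, -0.500000) = -0.935000
  k2 = f(-0.420000, -0.668300) = -1.018477
  p ← -0.500000 + 0.36·(-1.018477) = -0.866652
t=-0.240000, p=-0.866652:
  k1 = f(-0.240000, -0.866652) = -1.246454
  k2 = f(-0.060000, -1.091014) = -1.655016
  p ← -0.866652 + 0.36·(-1.655016) = -1.462458
p(0.12) ≈ -1.4625

-1.4625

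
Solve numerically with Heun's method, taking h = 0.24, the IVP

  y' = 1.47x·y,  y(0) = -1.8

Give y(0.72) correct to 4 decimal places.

Heun: k1 = f(x_n, y_n); k2 = f(x_n + h, y_n + h·k1); y_{n+1} = y_n + (h/2)·(k1 + k2).
x=0.000000, y=-1.800000:
  k1 = f(0.000000, -1.800000) = 0.000000
  k2 = f(0.240000, -1.800000) = -0.635040
  y ← -1.800000 + (0.24/2)·(0.000000 + (-0.635040)) = -1.876205
x=0.240000, y=-1.876205:
  k1 = f(0.240000, -1.876205) = -0.661925
  k2 = f(0.480000, -2.035067) = -1.435943
  y ← -1.876205 + (0.24/2)·(-0.661925 + (-1.435943)) = -2.127949
x=0.480000, y=-2.127949:
  k1 = f(0.480000, -2.127949) = -1.501481
  k2 = f(0.720000, -2.488304) = -2.633621
  y ← -2.127949 + (0.24/2)·(-1.501481 + (-2.633621)) = -2.624161
y(0.72) ≈ -2.6242

-2.6242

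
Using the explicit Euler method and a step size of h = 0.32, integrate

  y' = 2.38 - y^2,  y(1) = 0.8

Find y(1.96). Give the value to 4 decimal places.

Euler: y_{n+1} = y_n + h·f(s_n, y_n).
s=1.000000, y=0.800000: f=1.740000 → y ← 0.800000 + 0.32·1.740000 = 1.356800
s=1.320000, y=1.356800: f=0.539094 → y ← 1.356800 + 0.32·0.539094 = 1.529310
s=1.640000, y=1.529310: f=0.041211 → y ← 1.529310 + 0.32·0.041211 = 1.542497
y(1.96) ≈ 1.5425

1.5425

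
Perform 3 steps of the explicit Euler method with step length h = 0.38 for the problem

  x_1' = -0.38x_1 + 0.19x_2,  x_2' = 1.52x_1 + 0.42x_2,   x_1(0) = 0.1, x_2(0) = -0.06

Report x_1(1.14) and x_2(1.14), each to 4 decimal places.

0.0611, 0.0782

Euler on (x_1,x_2): x_1_{n+1} = x_1_n + h·x_1', x_2_{n+1} = x_2_n + h·x_2'.
0.000000: (0.100000, -0.060000); f=(-0.049400, 0.126800) → (0.081228, -0.011816)
0.380000: (0.081228, -0.011816); f=(-0.033112, 0.118504) → (0.068646, 0.033215)
0.760000: (0.068646, 0.033215); f=(-0.019774, 0.118292) → (0.061131, 0.078166)
(x_1(1.14), x_2(1.14)) ≈ (0.0611, 0.0782)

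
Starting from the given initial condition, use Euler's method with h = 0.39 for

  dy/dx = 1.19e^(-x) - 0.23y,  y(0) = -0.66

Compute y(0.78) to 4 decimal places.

0.1898

Euler: y_{n+1} = y_n + h·f(x_n, y_n).
x=0.000000, y=-0.660000: f=1.341800 → y ← -0.660000 + 0.39·1.341800 = -0.136698
x=0.390000, y=-0.136698: f=0.837138 → y ← -0.136698 + 0.39·0.837138 = 0.189786
y(0.78) ≈ 0.1898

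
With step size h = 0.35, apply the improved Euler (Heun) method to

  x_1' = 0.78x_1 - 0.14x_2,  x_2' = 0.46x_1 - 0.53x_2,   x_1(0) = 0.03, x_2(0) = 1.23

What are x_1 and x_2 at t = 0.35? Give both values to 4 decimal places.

-0.0237, 1.0232

Heun on (x_1,x_2): k1 = f(t_n, state_n); k2 = f(t_n + h, state_n + h·k1); state_{n+1} = state_n + (h/2)·(k1 + k2).
0.000000: (0.030000, 1.230000)
  k1 = (-0.148800, -0.638100)
  predictor → (-0.022080, 1.006665)
  k2 = (-0.158156, -0.543689)
  → (-0.023717, 1.023187)
(x_1(0.35), x_2(0.35)) ≈ (-0.0237, 1.0232)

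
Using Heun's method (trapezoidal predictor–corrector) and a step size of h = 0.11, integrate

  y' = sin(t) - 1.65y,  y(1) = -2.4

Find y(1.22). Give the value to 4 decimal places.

-1.5085

Heun: k1 = f(t_n, y_n); k2 = f(t_n + h, y_n + h·k1); y_{n+1} = y_n + (h/2)·(k1 + k2).
t=1.000000, y=-2.400000:
  k1 = f(1.000000, -2.400000) = 4.801471
  k2 = f(1.110000, -1.871838) = 3.984232
  y ← -2.400000 + (0.11/2)·(4.801471 + 3.984232) = -1.916786
t=1.110000, y=-1.916786:
  k1 = f(1.110000, -1.916786) = 4.058396
  k2 = f(1.220000, -1.470363) = 3.365198
  y ← -1.916786 + (0.11/2)·(4.058396 + 3.365198) = -1.508489
y(1.22) ≈ -1.5085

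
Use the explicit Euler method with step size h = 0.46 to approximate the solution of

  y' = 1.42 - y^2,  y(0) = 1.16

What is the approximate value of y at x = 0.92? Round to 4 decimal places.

Euler: y_{n+1} = y_n + h·f(x_n, y_n).
x=0.000000, y=1.160000: f=0.074400 → y ← 1.160000 + 0.46·0.074400 = 1.194224
x=0.460000, y=1.194224: f=-0.006171 → y ← 1.194224 + 0.46·(-0.006171) = 1.191385
y(0.92) ≈ 1.1914

1.1914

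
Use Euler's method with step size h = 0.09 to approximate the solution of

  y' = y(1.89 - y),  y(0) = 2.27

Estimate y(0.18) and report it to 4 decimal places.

2.1327

Euler: y_{n+1} = y_n + h·f(x_n, y_n).
x=0.000000, y=2.270000: f=-0.862600 → y ← 2.270000 + 0.09·(-0.862600) = 2.192366
x=0.090000, y=2.192366: f=-0.662897 → y ← 2.192366 + 0.09·(-0.662897) = 2.132705
y(0.18) ≈ 2.1327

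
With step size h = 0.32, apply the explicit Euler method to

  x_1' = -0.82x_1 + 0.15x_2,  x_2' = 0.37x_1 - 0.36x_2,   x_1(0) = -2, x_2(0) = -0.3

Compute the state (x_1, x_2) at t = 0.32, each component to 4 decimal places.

Euler on (x_1,x_2): x_1_{n+1} = x_1_n + h·x_1', x_2_{n+1} = x_2_n + h·x_2'.
0.000000: (-2.000000, -0.300000); f=(1.595000, -0.632000) → (-1.489600, -0.502240)
(x_1(0.32), x_2(0.32)) ≈ (-1.4896, -0.5022)

-1.4896, -0.5022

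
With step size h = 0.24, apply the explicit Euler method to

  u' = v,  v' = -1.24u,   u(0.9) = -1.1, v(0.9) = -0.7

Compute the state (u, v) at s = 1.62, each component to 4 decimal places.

-1.3563, 0.4087

Euler on (u,v): u_{n+1} = u_n + h·u', v_{n+1} = v_n + h·v'.
0.900000: (-1.100000, -0.700000); f=(-0.700000, 1.364000) → (-1.268000, -0.372640)
1.140000: (-1.268000, -0.372640); f=(-0.372640, 1.572320) → (-1.357434, 0.004717)
1.380000: (-1.357434, 0.004717); f=(0.004717, 1.683218) → (-1.356302, 0.408689)
(u(1.62), v(1.62)) ≈ (-1.3563, 0.4087)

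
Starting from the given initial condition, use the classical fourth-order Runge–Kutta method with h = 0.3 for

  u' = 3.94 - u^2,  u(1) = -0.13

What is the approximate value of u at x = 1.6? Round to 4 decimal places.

RK4: k1 = f(x_n, u_n); k2 = f(x_n + h/2, u_n + (h/2)·k1); k3 = f(x_n + h/2, u_n + (h/2)·k2); k4 = f(x_n + h, u_n + h·k3); u_{n+1} = u_n + (h/6)·(k1 + 2k2 + 2k3 + k4).
x=1.000000, u=-0.130000:
  k1 = f(1.000000, -0.130000) = 3.923100
  k2 = f(1.150000, 0.458465) = 3.729810
  k3 = f(1.150000, 0.429471) = 3.755554
  k4 = f(1.300000, 0.996666) = 2.946656
  u ← -0.130000 + (0.3/6)·(k1 + 2k2 + 2k3 + k4) = 0.962024
x=1.300000, u=0.962024:
  k1 = f(1.300000, 0.962024) = 3.014509
  k2 = f(1.450000, 1.414201) = 1.940037
  k3 = f(1.450000, 1.253030) = 2.369917
  k4 = f(1.600000, 1.672999) = 1.141074
  u ← 0.962024 + (0.3/6)·(k1 + 2k2 + 2k3 + k4) = 1.600799
u(1.6) ≈ 1.6008

1.6008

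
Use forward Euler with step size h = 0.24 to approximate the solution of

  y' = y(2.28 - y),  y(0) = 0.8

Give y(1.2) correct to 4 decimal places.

2.0924

Euler: y_{n+1} = y_n + h·f(x_n, y_n).
x=0.000000, y=0.800000: f=1.184000 → y ← 0.800000 + 0.24·1.184000 = 1.084160
x=0.240000, y=1.084160: f=1.296482 → y ← 1.084160 + 0.24·1.296482 = 1.395316
x=0.480000, y=1.395316: f=1.234414 → y ← 1.395316 + 0.24·1.234414 = 1.691575
x=0.720000, y=1.691575: f=0.995365 → y ← 1.691575 + 0.24·0.995365 = 1.930463
x=0.960000, y=1.930463: f=0.674769 → y ← 1.930463 + 0.24·0.674769 = 2.092407
y(1.2) ≈ 2.0924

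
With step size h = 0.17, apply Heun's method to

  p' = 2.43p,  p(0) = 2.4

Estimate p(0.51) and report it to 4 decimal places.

8.0745

Heun: k1 = f(x_n, p_n); k2 = f(x_n + h, p_n + h·k1); p_{n+1} = p_n + (h/2)·(k1 + k2).
x=0.000000, p=2.400000:
  k1 = f(0.000000, 2.400000) = 5.832000
  k2 = f(0.170000, 3.391440) = 8.241199
  p ← 2.400000 + (0.17/2)·(5.832000 + 8.241199) = 3.596222
x=0.170000, p=3.596222:
  k1 = f(0.170000, 3.596222) = 8.738819
  k2 = f(0.340000, 5.081821) = 12.348826
  p ← 3.596222 + (0.17/2)·(8.738819 + 12.348826) = 5.388672
x=0.340000, p=5.388672:
  k1 = f(0.340000, 5.388672) = 13.094472
  k2 = f(0.510000, 7.614732) = 18.503799
  p ← 5.388672 + (0.17/2)·(13.094472 + 18.503799) = 8.074525
p(0.51) ≈ 8.0745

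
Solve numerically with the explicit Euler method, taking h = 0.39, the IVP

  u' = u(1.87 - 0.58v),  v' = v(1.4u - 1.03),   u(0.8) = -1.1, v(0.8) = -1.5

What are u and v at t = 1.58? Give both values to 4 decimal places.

Euler on (u,v): u_{n+1} = u_n + h·u', v_{n+1} = v_n + h·v'.
0.800000: (-1.100000, -1.500000); f=(-3.014000, 3.855000) → (-2.275460, 0.003450)
1.190000: (-2.275460, 0.003450); f=(-4.250557, -0.014544) → (-3.933177, -0.002222)
(u(1.58), v(1.58)) ≈ (-3.9332, -0.0022)

-3.9332, -0.0022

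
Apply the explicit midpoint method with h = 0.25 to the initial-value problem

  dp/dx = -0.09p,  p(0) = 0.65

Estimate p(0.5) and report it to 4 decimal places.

0.6214

Midpoint: k1 = f(x_n, p_n); k2 = f(x_n + h/2, p_n + (h/2)·k1); p_{n+1} = p_n + h·k2.
x=0.000000, p=0.650000:
  k1 = f(0.000000, 0.650000) = -0.058500
  k2 = f(0.125000, 0.642688) = -0.057842
  p ← 0.650000 + 0.25·(-0.057842) = 0.635540
x=0.250000, p=0.635540:
  k1 = f(0.250000, 0.635540) = -0.057199
  k2 = f(0.375000, 0.628390) = -0.056555
  p ← 0.635540 + 0.25·(-0.056555) = 0.621401
p(0.5) ≈ 0.6214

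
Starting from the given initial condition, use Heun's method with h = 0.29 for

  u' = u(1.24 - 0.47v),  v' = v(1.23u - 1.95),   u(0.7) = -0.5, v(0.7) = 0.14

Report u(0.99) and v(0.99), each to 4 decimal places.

-0.7040, 0.0735

Heun on (u,v): k1 = f(t_n, state_n); k2 = f(t_n + h, state_n + h·k1); state_{n+1} = state_n + (h/2)·(k1 + k2).
0.700000: (-0.500000, 0.140000)
  k1 = (-0.587100, -0.359100)
  predictor → (-0.670259, 0.035861)
  k2 = (-0.819824, -0.099493)
  → (-0.704004, 0.073504)
(u(0.99), v(0.99)) ≈ (-0.7040, 0.0735)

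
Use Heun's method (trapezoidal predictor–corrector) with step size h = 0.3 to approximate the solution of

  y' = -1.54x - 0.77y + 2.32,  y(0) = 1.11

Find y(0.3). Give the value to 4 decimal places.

1.4295

Heun: k1 = f(x_n, y_n); k2 = f(x_n + h, y_n + h·k1); y_{n+1} = y_n + (h/2)·(k1 + k2).
x=0.000000, y=1.110000:
  k1 = f(0.000000, 1.110000) = 1.465300
  k2 = f(0.300000, 1.549590) = 0.664816
  y ← 1.110000 + (0.3/2)·(1.465300 + 0.664816) = 1.429517
y(0.3) ≈ 1.4295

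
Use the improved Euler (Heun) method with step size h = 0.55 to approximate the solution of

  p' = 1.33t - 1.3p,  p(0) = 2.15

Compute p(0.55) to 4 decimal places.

1.3635

Heun: k1 = f(t_n, p_n); k2 = f(t_n + h, p_n + h·k1); p_{n+1} = p_n + (h/2)·(k1 + k2).
t=0.000000, p=2.150000:
  k1 = f(0.000000, 2.150000) = -2.795000
  k2 = f(0.550000, 0.612750) = -0.065075
  p ← 2.150000 + (0.55/2)·(-2.795000 + (-0.065075)) = 1.363479
p(0.55) ≈ 1.3635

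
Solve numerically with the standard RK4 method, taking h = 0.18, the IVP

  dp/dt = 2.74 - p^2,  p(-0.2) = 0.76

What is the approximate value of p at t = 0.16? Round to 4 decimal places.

RK4: k1 = f(t_n, p_n); k2 = f(t_n + h/2, p_n + (h/2)·k1); k3 = f(t_n + h/2, p_n + (h/2)·k2); k4 = f(t_n + h, p_n + h·k3); p_{n+1} = p_n + (h/6)·(k1 + 2k2 + 2k3 + k4).
t=-0.200000, p=0.760000:
  k1 = f(-0.200000, 0.760000) = 2.162400
  k2 = f(-0.110000, 0.954616) = 1.828708
  k3 = f(-0.110000, 0.924584) = 1.885145
  k4 = f(-0.020000, 1.099326) = 1.531482
  p ← 0.760000 + (0.18/6)·(k1 + 2k2 + 2k3 + k4) = 1.093648
t=-0.020000, p=1.093648:
  k1 = f(-0.020000, 1.093648) = 1.543935
  k2 = f(0.070000, 1.232602) = 1.220693
  k3 = f(0.070000, 1.203510) = 1.291564
  k4 = f(0.160000, 1.326129) = 0.981382
  p ← 1.093648 + (0.18/6)·(k1 + 2k2 + 2k3 + k4) = 1.320143
p(0.16) ≈ 1.3201

1.3201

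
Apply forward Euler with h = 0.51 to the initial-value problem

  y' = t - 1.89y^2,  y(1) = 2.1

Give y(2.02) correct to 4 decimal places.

-3.4657

Euler: y_{n+1} = y_n + h·f(t_n, y_n).
t=1.000000, y=2.100000: f=-7.334900 → y ← 2.100000 + 0.51·(-7.334900) = -1.640799
t=1.510000, y=-1.640799: f=-3.578298 → y ← -1.640799 + 0.51·(-3.578298) = -3.465731
y(2.02) ≈ -3.4657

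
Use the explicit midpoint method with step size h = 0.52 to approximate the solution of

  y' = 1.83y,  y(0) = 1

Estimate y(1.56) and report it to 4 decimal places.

13.8997

Midpoint: k1 = f(x_n, y_n); k2 = f(x_n + h/2, y_n + (h/2)·k1); y_{n+1} = y_n + h·k2.
x=0.000000, y=1.000000:
  k1 = f(0.000000, 1.000000) = 1.830000
  k2 = f(0.260000, 1.475800) = 2.700714
  y ← 1.000000 + 0.52·2.700714 = 2.404371
x=0.520000, y=2.404371:
  k1 = f(0.520000, 2.404371) = 4.399999
  k2 = f(0.780000, 3.548371) = 6.493519
  y ← 2.404371 + 0.52·6.493519 = 5.781001
x=1.040000, y=5.781001:
  k1 = f(1.040000, 5.781001) = 10.579232
  k2 = f(1.300000, 8.531602) = 15.612831
  y ← 5.781001 + 0.52·15.612831 = 13.899673
y(1.56) ≈ 13.8997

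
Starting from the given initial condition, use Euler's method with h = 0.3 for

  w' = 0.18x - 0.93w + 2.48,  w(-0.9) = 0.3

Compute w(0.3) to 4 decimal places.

Euler: w_{n+1} = w_n + h·f(x_n, w_n).
x=-0.900000, w=0.300000: f=2.039000 → w ← 0.300000 + 0.3·2.039000 = 0.911700
x=-0.600000, w=0.911700: f=1.524119 → w ← 0.911700 + 0.3·1.524119 = 1.368936
x=-0.300000, w=1.368936: f=1.152890 → w ← 1.368936 + 0.3·1.152890 = 1.714803
x=0.000000, w=1.714803: f=0.885234 → w ← 1.714803 + 0.3·0.885234 = 1.980373
w(0.3) ≈ 1.9804

1.9804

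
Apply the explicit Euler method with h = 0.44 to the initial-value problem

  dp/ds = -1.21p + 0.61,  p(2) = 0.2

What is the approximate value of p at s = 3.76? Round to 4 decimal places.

Euler: p_{n+1} = p_n + h·f(s_n, p_n).
s=2.000000, p=0.200000: f=0.368000 → p ← 0.200000 + 0.44·0.368000 = 0.361920
s=2.440000, p=0.361920: f=0.172077 → p ← 0.361920 + 0.44·0.172077 = 0.437634
s=2.880000, p=0.437634: f=0.080463 → p ← 0.437634 + 0.44·0.080463 = 0.473038
s=3.320000, p=0.473038: f=0.037625 → p ← 0.473038 + 0.44·0.037625 = 0.489592
p(3.76) ≈ 0.4896

0.4896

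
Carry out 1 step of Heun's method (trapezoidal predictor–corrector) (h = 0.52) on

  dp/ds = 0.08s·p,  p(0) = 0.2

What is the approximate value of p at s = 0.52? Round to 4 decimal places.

Heun: k1 = f(s_n, p_n); k2 = f(s_n + h, p_n + h·k1); p_{n+1} = p_n + (h/2)·(k1 + k2).
s=0.000000, p=0.200000:
  k1 = f(0.000000, 0.200000) = 0.000000
  k2 = f(0.520000, 0.200000) = 0.008320
  p ← 0.200000 + (0.52/2)·(0.000000 + 0.008320) = 0.202163
p(0.52) ≈ 0.2022

0.2022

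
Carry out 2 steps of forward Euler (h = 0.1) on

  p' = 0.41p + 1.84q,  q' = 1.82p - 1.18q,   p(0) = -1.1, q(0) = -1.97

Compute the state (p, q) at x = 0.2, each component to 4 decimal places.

Euler on (p,q): p_{n+1} = p_n + h·p', q_{n+1} = q_n + h·q'.
0.000000: (-1.100000, -1.970000); f=(-4.075800, 0.322600) → (-1.507580, -1.937740)
0.100000: (-1.507580, -1.937740); f=(-4.183549, -0.457262) → (-1.925935, -1.983466)
(p(0.2), q(0.2)) ≈ (-1.9259, -1.9835)

-1.9259, -1.9835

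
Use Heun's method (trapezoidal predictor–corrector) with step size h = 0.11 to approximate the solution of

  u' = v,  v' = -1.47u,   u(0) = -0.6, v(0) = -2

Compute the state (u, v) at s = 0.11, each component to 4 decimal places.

-0.8147, -1.8852

Heun on (u,v): k1 = f(s_n, state_n); k2 = f(s_n + h, state_n + h·k1); state_{n+1} = state_n + (h/2)·(k1 + k2).
0.000000: (-0.600000, -2.000000)
  k1 = (-2.000000, 0.882000)
  predictor → (-0.820000, -1.902980)
  k2 = (-1.902980, 1.205400)
  → (-0.814664, -1.885193)
(u(0.11), v(0.11)) ≈ (-0.8147, -1.8852)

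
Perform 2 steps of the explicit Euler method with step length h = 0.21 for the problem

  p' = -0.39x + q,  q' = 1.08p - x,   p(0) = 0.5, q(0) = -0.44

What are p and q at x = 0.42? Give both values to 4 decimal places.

Euler on (p,q): p_{n+1} = p_n + h·p', q_{n+1} = q_n + h·q'.
0.000000: (0.500000, -0.440000); f=(-0.440000, 0.540000) → (0.407600, -0.326600)
0.210000: (0.407600, -0.326600); f=(-0.408500, 0.230208) → (0.321815, -0.278256)
(p(0.42), q(0.42)) ≈ (0.3218, -0.2783)

0.3218, -0.2783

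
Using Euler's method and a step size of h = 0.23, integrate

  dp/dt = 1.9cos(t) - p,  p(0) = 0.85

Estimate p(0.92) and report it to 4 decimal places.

1.3891

Euler: p_{n+1} = p_n + h·f(t_n, p_n).
t=0.000000, p=0.850000: f=1.050000 → p ← 0.850000 + 0.23·1.050000 = 1.091500
t=0.230000, p=1.091500: f=0.758466 → p ← 1.091500 + 0.23·0.758466 = 1.265947
t=0.460000, p=1.265947: f=0.436553 → p ← 1.265947 + 0.23·0.436553 = 1.366354
t=0.690000, p=1.366354: f=0.099013 → p ← 1.366354 + 0.23·0.099013 = 1.389127
p(0.92) ≈ 1.3891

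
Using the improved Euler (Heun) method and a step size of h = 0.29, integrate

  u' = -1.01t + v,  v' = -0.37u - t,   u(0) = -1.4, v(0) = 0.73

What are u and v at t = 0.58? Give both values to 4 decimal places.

Heun on (u,v): k1 = f(t_n, state_n); k2 = f(t_n + h, state_n + h·k1); state_{n+1} = state_n + (h/2)·(k1 + k2).
0.000000: (-1.400000, 0.730000)
  k1 = (0.730000, 0.518000)
  predictor → (-1.188300, 0.880220)
  k2 = (0.587320, 0.149671)
  → (-1.208989, 0.826812)
0.290000: (-1.208989, 0.826812)
  k1 = (0.533912, 0.157326)
  predictor → (-1.054154, 0.872437)
  k2 = (0.286637, -0.189963)
  → (-1.090009, 0.822080)
(u(0.58), v(0.58)) ≈ (-1.0900, 0.8221)

-1.0900, 0.8221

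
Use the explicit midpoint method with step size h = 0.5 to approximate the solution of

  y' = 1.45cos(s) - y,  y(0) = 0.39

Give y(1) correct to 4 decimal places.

0.8495

Midpoint: k1 = f(s_n, y_n); k2 = f(s_n + h/2, y_n + (h/2)·k1); y_{n+1} = y_n + h·k2.
s=0.000000, y=0.390000:
  k1 = f(0.000000, 0.390000) = 1.060000
  k2 = f(0.250000, 0.655000) = 0.749923
  y ← 0.390000 + 0.5·0.749923 = 0.764962
s=0.500000, y=0.764962:
  k1 = f(0.500000, 0.764962) = 0.507533
  k2 = f(0.750000, 0.891845) = 0.169104
  y ← 0.764962 + 0.5·0.169104 = 0.849514
y(1) ≈ 0.8495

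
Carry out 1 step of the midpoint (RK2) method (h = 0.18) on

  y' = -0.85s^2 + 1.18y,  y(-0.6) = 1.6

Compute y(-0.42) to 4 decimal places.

1.9303

Midpoint: k1 = f(s_n, y_n); k2 = f(s_n + h/2, y_n + (h/2)·k1); y_{n+1} = y_n + h·k2.
s=-0.600000, y=1.600000:
  k1 = f(-0.600000, 1.600000) = 1.582000
  k2 = f(-0.510000, 1.742380) = 1.834923
  y ← 1.600000 + 0.18·1.834923 = 1.930286
y(-0.42) ≈ 1.9303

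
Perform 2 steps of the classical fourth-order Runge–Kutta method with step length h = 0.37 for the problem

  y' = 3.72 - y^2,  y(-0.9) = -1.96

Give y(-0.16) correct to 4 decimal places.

RK4: k1 = f(t_n, y_n); k2 = f(t_n + h/2, y_n + (h/2)·k1); k3 = f(t_n + h/2, y_n + (h/2)·k2); k4 = f(t_n + h, y_n + h·k3); y_{n+1} = y_n + (h/6)·(k1 + 2k2 + 2k3 + k4).
t=-0.900000, y=-1.960000:
  k1 = f(-0.900000, -1.960000) = -0.121600
  k2 = f(-0.715000, -1.982496) = -0.210290
  k3 = f(-0.715000, -1.998904) = -0.275616
  k4 = f(-0.530000, -2.061978) = -0.531753
  y ← -1.960000 + (0.37/6)·(k1 + 2k2 + 2k3 + k4) = -2.060219
t=-0.530000, y=-2.060219:
  k1 = f(-0.530000, -2.060219) = -0.524501
  k2 = f(-0.345000, -2.157251) = -0.933733
  k3 = f(-0.345000, -2.232959) = -1.266106
  k4 = f(-0.160000, -2.528678) = -2.674212
  y ← -2.060219 + (0.37/6)·(k1 + 2k2 + 2k3 + k4) = -2.528786
y(-0.16) ≈ -2.5288

-2.5288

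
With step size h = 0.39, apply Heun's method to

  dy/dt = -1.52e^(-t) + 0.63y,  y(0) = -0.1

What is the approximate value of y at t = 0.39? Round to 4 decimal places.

-0.6975

Heun: k1 = f(t_n, y_n); k2 = f(t_n + h, y_n + h·k1); y_{n+1} = y_n + (h/2)·(k1 + k2).
t=0.000000, y=-0.100000:
  k1 = f(0.000000, -0.100000) = -1.583000
  k2 = f(0.390000, -0.717370) = -1.481070
  y ← -0.100000 + (0.39/2)·(-1.583000 + (-1.481070)) = -0.697494
y(0.39) ≈ -0.6975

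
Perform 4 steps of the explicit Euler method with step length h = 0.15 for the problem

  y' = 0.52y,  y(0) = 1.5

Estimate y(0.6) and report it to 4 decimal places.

2.0257

Euler: y_{n+1} = y_n + h·f(x_n, y_n).
x=0.000000, y=1.500000: f=0.780000 → y ← 1.500000 + 0.15·0.780000 = 1.617000
x=0.150000, y=1.617000: f=0.840840 → y ← 1.617000 + 0.15·0.840840 = 1.743126
x=0.300000, y=1.743126: f=0.906426 → y ← 1.743126 + 0.15·0.906426 = 1.879090
x=0.450000, y=1.879090: f=0.977127 → y ← 1.879090 + 0.15·0.977127 = 2.025659
y(0.6) ≈ 2.0257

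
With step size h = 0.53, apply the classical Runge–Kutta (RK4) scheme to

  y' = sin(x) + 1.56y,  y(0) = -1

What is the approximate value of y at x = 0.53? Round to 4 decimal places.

RK4: k1 = f(x_n, y_n); k2 = f(x_n + h/2, y_n + (h/2)·k1); k3 = f(x_n + h/2, y_n + (h/2)·k2); k4 = f(x_n + h, y_n + h·k3); y_{n+1} = y_n + (h/6)·(k1 + 2k2 + 2k3 + k4).
x=0.000000, y=-1.000000:
  k1 = f(0.000000, -1.000000) = -1.560000
  k2 = f(0.265000, -1.413400) = -1.942995
  k3 = f(0.265000, -1.514894) = -2.101325
  k4 = f(0.530000, -2.113702) = -2.791842
  y ← -1.000000 + (0.53/6)·(k1 + 2k2 + 2k3 + k4) = -2.098909
y(0.53) ≈ -2.0989

-2.0989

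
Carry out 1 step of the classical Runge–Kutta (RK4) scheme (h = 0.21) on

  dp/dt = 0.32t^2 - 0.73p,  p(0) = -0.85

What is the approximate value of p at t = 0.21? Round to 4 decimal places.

-0.7282

RK4: k1 = f(t_n, p_n); k2 = f(t_n + h/2, p_n + (h/2)·k1); k3 = f(t_n + h/2, p_n + (h/2)·k2); k4 = f(t_n + h, p_n + h·k3); p_{n+1} = p_n + (h/6)·(k1 + 2k2 + 2k3 + k4).
t=0.000000, p=-0.850000:
  k1 = f(0.000000, -0.850000) = 0.620500
  k2 = f(0.105000, -0.784848) = 0.576467
  k3 = f(0.105000, -0.789471) = 0.579842
  k4 = f(0.210000, -0.728233) = 0.545722
  p ← -0.850000 + (0.21/6)·(k1 + 2k2 + 2k3 + k4) = -0.728241
p(0.21) ≈ -0.7282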